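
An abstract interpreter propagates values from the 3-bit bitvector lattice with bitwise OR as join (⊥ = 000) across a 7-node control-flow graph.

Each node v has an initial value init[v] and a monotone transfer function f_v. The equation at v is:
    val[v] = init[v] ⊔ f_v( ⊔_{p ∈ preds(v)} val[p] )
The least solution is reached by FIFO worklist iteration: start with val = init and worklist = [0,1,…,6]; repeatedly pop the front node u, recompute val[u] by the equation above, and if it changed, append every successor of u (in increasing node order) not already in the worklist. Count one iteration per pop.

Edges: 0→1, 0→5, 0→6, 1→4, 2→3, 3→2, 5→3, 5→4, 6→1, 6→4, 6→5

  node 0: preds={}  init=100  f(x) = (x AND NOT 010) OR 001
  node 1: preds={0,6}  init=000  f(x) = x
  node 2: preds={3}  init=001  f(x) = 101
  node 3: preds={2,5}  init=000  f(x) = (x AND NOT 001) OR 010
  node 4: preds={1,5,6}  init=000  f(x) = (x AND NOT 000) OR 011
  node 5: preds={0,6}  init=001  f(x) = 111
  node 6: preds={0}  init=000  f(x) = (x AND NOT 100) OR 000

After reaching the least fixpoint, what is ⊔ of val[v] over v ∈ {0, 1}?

Iteration log — 12 steps:
  step 1. node 0  ⊔preds=000  new=101  old=100  +wl: 
  step 2. node 1  ⊔preds=101  new=101  old=000  +wl: 
  step 3. node 2  ⊔preds=000  new=101  old=001  +wl: 
  step 4. node 3  ⊔preds=101  new=110  old=000  +wl: 2
  step 5. node 4  ⊔preds=101  new=111  old=000  +wl: 
  step 6. node 5  ⊔preds=101  new=111  old=001  +wl: 3,4
  step 7. node 6  ⊔preds=101  new=001  old=000  +wl: 1,5
  step 8. node 2  ⊔preds=110  new=101  stable
  step 9. node 3  ⊔preds=111  new=110  stable
  step 10. node 4  ⊔preds=111  new=111  stable
  step 11. node 1  ⊔preds=101  new=101  stable
  step 12. node 5  ⊔preds=101  new=111  stable

Least fixpoint reached:
  node 0: 101
  node 1: 101
  node 2: 101
  node 3: 110
  node 4: 111
  node 5: 111
  node 6: 001

101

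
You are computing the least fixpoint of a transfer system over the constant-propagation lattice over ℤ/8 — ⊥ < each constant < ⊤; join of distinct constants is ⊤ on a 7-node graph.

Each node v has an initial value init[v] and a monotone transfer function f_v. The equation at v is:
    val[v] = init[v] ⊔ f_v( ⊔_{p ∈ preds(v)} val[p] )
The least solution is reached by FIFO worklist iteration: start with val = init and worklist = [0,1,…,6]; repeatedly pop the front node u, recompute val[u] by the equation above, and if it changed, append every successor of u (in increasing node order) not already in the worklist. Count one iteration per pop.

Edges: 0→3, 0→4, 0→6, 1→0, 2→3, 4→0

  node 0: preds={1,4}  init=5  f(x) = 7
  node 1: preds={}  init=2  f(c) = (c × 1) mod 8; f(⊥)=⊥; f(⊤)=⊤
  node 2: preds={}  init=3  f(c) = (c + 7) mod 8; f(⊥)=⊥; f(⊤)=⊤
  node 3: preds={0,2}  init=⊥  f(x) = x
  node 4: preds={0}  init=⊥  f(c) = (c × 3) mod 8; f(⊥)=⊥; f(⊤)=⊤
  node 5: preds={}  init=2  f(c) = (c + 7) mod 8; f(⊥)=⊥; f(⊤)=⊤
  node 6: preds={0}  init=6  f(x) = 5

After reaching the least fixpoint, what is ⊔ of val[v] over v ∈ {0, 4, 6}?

Trace (8 dequeues):
  [1] u=0 | in 2 | out ⊤ | prev 5 | push {}
  [2] u=1 | in ⊥ | out 2 | ==
  [3] u=2 | in ⊥ | out 3 | ==
  [4] u=3 | in ⊤ | out ⊤ | prev ⊥ | push {}
  [5] u=4 | in ⊤ | out ⊤ | prev ⊥ | push {0}
  [6] u=5 | in ⊥ | out 2 | ==
  [7] u=6 | in ⊤ | out ⊤ | prev 6 | push {}
  [8] u=0 | in ⊤ | out ⊤ | ==

Converged values:
  [0] ⊤
  [1] 2
  [2] 3
  [3] ⊤
  [4] ⊤
  [5] 2
  [6] ⊤

⊤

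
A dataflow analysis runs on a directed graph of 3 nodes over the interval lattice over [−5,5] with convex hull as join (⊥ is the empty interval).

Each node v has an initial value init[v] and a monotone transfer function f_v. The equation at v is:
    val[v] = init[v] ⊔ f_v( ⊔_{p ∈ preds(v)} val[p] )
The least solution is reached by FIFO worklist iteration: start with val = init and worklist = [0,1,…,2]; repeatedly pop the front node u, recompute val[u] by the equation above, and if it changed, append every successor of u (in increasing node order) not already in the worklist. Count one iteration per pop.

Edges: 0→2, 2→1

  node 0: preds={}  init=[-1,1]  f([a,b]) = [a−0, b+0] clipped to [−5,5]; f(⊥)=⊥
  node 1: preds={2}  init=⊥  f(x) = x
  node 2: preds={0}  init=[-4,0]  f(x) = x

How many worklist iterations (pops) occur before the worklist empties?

Worklist (4 pops):
  #1 pop 0: in=⊥ → [-1,1] (no change)
  #2 pop 1: in=[-4,0] → [-4,0] (was ⊥); enqueue []
  #3 pop 2: in=[-1,1] → [-4,1] (was [-4,0]); enqueue [1]
  #4 pop 1: in=[-4,1] → [-4,1] (was [-4,0]); enqueue []

Fixpoint:
  val[0] = [-1,1]
  val[1] = [-4,1]
  val[2] = [-4,1]

4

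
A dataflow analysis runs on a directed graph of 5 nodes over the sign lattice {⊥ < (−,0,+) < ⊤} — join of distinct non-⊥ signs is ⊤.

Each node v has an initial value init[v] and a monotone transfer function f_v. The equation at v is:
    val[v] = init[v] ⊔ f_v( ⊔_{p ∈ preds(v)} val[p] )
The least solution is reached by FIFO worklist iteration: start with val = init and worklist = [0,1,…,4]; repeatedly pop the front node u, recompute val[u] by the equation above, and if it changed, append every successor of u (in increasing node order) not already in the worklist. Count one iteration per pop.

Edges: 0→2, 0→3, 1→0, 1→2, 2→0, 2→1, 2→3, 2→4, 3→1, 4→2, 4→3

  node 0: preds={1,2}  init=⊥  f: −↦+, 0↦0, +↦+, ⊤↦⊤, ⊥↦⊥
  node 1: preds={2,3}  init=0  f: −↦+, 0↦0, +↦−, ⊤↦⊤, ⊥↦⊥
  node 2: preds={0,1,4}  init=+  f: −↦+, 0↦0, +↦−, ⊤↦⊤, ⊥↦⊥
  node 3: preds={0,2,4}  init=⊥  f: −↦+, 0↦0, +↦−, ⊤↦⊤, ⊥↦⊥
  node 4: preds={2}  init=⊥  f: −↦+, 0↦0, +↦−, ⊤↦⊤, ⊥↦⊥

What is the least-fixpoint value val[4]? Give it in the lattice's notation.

⊤

Iteration log — 9 steps:
  step 1. node 0  ⊔preds=⊤  new=⊤  old=⊥  +wl: 
  step 2. node 1  ⊔preds=+  new=⊤  old=0  +wl: 0
  step 3. node 2  ⊔preds=⊤  new=⊤  old=+  +wl: 1
  step 4. node 3  ⊔preds=⊤  new=⊤  old=⊥  +wl: 
  step 5. node 4  ⊔preds=⊤  new=⊤  old=⊥  +wl: 2,3
  step 6. node 0  ⊔preds=⊤  new=⊤  stable
  step 7. node 1  ⊔preds=⊤  new=⊤  stable
  step 8. node 2  ⊔preds=⊤  new=⊤  stable
  step 9. node 3  ⊔preds=⊤  new=⊤  stable

Least fixpoint reached:
  node 0: ⊤
  node 1: ⊤
  node 2: ⊤
  node 3: ⊤
  node 4: ⊤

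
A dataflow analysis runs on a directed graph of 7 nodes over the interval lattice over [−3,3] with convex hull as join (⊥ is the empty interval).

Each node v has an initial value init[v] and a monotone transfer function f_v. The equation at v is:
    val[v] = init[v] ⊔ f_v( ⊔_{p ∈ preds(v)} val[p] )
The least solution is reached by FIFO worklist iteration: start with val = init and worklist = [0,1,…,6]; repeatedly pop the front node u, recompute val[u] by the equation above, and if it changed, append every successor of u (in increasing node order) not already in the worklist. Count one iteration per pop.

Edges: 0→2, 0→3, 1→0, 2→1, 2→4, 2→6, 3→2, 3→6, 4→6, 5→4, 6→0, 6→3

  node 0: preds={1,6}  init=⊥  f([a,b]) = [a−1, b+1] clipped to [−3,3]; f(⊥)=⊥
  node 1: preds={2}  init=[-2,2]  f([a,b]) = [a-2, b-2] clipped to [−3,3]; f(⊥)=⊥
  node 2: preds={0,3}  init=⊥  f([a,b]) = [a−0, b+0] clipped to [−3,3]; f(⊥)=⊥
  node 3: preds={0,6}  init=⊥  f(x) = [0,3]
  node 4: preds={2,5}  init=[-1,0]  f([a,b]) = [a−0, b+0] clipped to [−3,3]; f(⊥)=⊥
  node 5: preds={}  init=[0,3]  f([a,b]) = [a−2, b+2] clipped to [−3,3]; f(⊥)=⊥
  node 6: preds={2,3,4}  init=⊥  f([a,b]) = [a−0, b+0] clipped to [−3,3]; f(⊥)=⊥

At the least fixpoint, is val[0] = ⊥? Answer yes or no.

Worklist (11 pops):
  #1 pop 0: in=[-2,2] → [-3,3] (was ⊥); enqueue []
  #2 pop 1: in=⊥ → [-2,2] (no change)
  #3 pop 2: in=[-3,3] → [-3,3] (was ⊥); enqueue [1]
  #4 pop 3: in=[-3,3] → [0,3] (was ⊥); enqueue [2]
  #5 pop 4: in=[-3,3] → [-3,3] (was [-1,0]); enqueue []
  #6 pop 5: in=⊥ → [0,3] (no change)
  #7 pop 6: in=[-3,3] → [-3,3] (was ⊥); enqueue [0,3]
  #8 pop 1: in=[-3,3] → [-3,2] (was [-2,2]); enqueue []
  #9 pop 2: in=[-3,3] → [-3,3] (no change)
  #10 pop 0: in=[-3,3] → [-3,3] (no change)
  #11 pop 3: in=[-3,3] → [0,3] (no change)

Fixpoint:
  val[0] = [-3,3]
  val[1] = [-3,2]
  val[2] = [-3,3]
  val[3] = [0,3]
  val[4] = [-3,3]
  val[5] = [0,3]
  val[6] = [-3,3]

no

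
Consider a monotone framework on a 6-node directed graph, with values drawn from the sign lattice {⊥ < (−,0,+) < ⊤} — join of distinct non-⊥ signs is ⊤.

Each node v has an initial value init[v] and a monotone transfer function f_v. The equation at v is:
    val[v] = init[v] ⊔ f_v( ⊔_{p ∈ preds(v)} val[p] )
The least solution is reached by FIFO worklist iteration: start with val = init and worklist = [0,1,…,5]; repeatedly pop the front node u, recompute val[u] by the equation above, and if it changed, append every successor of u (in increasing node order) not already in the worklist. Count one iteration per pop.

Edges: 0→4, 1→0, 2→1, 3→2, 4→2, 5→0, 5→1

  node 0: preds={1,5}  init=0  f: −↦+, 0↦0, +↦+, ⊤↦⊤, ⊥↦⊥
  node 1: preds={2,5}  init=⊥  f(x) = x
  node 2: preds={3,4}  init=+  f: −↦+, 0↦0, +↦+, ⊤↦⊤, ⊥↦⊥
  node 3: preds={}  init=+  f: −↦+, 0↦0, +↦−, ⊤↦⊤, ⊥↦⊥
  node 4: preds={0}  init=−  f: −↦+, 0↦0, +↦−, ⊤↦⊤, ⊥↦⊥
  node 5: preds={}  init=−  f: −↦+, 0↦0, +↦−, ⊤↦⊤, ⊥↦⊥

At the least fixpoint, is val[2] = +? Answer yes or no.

no

Trace (9 dequeues):
  [1] u=0 | in − | out ⊤ | prev 0 | push {}
  [2] u=1 | in ⊤ | out ⊤ | prev ⊥ | push {0}
  [3] u=2 | in ⊤ | out ⊤ | prev + | push {1}
  [4] u=3 | in ⊥ | out + | ==
  [5] u=4 | in ⊤ | out ⊤ | prev − | push {2}
  [6] u=5 | in ⊥ | out − | ==
  [7] u=0 | in ⊤ | out ⊤ | ==
  [8] u=1 | in ⊤ | out ⊤ | ==
  [9] u=2 | in ⊤ | out ⊤ | ==

Converged values:
  [0] ⊤
  [1] ⊤
  [2] ⊤
  [3] +
  [4] ⊤
  [5] −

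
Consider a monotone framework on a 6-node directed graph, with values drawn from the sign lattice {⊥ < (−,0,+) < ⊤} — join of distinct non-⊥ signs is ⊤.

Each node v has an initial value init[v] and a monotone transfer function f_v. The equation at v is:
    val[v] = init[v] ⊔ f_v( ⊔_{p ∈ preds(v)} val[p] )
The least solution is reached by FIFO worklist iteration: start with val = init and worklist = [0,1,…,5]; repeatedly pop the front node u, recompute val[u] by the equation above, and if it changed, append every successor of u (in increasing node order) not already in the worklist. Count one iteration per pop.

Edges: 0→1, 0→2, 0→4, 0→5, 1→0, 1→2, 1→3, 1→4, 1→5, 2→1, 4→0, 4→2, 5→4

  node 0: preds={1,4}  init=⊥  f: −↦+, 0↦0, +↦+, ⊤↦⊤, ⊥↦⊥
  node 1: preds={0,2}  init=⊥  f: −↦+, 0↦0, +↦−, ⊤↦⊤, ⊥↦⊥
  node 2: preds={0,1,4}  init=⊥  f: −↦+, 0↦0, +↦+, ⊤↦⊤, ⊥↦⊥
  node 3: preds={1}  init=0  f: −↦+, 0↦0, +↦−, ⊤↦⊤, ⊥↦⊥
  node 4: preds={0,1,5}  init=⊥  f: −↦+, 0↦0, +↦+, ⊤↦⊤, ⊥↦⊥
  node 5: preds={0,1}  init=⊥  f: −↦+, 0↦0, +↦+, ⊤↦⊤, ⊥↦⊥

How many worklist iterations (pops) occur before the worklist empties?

6

Iteration log — 6 steps:
  step 1. node 0  ⊔preds=⊥  new=⊥  stable
  step 2. node 1  ⊔preds=⊥  new=⊥  stable
  step 3. node 2  ⊔preds=⊥  new=⊥  stable
  step 4. node 3  ⊔preds=⊥  new=0  stable
  step 5. node 4  ⊔preds=⊥  new=⊥  stable
  step 6. node 5  ⊔preds=⊥  new=⊥  stable

Least fixpoint reached:
  node 0: ⊥
  node 1: ⊥
  node 2: ⊥
  node 3: 0
  node 4: ⊥
  node 5: ⊥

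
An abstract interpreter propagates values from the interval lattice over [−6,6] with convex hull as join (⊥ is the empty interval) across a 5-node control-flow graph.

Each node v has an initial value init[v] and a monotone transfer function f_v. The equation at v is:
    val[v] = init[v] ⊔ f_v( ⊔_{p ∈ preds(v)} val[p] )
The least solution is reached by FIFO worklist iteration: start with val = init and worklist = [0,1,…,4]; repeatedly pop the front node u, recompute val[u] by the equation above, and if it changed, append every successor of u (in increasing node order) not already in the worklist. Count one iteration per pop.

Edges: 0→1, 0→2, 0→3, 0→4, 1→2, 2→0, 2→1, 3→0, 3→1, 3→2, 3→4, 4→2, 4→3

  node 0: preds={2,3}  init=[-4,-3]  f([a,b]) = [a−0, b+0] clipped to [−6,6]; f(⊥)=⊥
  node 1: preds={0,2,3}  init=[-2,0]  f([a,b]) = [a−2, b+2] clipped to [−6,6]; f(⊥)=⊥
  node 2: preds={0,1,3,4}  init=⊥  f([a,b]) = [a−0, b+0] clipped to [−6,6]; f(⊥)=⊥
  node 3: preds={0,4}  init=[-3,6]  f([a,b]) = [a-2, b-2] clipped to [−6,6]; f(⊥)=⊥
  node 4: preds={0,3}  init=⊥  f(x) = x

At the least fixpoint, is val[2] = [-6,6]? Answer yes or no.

yes

Worklist (10 pops):
  #1 pop 0: in=[-3,6] → [-4,6] (was [-4,-3]); enqueue []
  #2 pop 1: in=[-4,6] → [-6,6] (was [-2,0]); enqueue []
  #3 pop 2: in=[-6,6] → [-6,6] (was ⊥); enqueue [0,1]
  #4 pop 3: in=[-4,6] → [-6,6] (was [-3,6]); enqueue [2]
  #5 pop 4: in=[-6,6] → [-6,6] (was ⊥); enqueue [3]
  #6 pop 0: in=[-6,6] → [-6,6] (was [-4,6]); enqueue [4]
  #7 pop 1: in=[-6,6] → [-6,6] (no change)
  #8 pop 2: in=[-6,6] → [-6,6] (no change)
  #9 pop 3: in=[-6,6] → [-6,6] (no change)
  #10 pop 4: in=[-6,6] → [-6,6] (no change)

Fixpoint:
  val[0] = [-6,6]
  val[1] = [-6,6]
  val[2] = [-6,6]
  val[3] = [-6,6]
  val[4] = [-6,6]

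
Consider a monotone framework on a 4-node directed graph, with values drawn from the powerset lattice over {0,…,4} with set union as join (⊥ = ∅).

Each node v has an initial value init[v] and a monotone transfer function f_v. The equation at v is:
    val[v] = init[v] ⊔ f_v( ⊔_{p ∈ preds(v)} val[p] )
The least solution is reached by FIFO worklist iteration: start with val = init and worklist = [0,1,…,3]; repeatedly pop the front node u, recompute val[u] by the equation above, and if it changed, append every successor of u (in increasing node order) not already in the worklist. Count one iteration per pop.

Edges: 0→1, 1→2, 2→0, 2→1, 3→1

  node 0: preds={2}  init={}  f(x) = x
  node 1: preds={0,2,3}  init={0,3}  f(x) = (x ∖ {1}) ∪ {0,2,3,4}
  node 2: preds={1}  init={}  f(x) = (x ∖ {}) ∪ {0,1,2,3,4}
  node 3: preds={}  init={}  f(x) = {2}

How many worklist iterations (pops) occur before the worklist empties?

Worklist (6 pops):
  #1 pop 0: in={} → {} (no change)
  #2 pop 1: in={} → {0,2,3,4} (was {0,3}); enqueue []
  #3 pop 2: in={0,2,3,4} → {0,1,2,3,4} (was {}); enqueue [0,1]
  #4 pop 3: in={} → {2} (was {}); enqueue []
  #5 pop 0: in={0,1,2,3,4} → {0,1,2,3,4} (was {}); enqueue []
  #6 pop 1: in={0,1,2,3,4} → {0,2,3,4} (no change)

Fixpoint:
  val[0] = {0,1,2,3,4}
  val[1] = {0,2,3,4}
  val[2] = {0,1,2,3,4}
  val[3] = {2}

6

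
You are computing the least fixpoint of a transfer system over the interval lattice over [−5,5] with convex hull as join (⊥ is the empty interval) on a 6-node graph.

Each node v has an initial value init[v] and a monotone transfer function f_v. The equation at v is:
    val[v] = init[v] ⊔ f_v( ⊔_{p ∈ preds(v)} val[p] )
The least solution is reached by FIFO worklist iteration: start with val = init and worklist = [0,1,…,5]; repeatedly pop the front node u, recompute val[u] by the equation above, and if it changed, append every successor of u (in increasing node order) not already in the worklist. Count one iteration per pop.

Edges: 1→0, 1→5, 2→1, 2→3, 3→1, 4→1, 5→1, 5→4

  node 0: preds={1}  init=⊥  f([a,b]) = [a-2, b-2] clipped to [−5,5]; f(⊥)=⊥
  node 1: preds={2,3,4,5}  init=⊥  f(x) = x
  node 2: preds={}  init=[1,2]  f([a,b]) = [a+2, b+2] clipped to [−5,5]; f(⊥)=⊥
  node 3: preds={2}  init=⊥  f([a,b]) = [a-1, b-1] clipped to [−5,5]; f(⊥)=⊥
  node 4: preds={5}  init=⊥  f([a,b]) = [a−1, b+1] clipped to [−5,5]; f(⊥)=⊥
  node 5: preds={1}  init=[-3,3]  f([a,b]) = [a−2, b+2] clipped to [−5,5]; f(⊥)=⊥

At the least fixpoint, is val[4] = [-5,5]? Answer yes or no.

Iteration log — 12 steps:
  step 1. node 0  ⊔preds=⊥  new=⊥  stable
  step 2. node 1  ⊔preds=[-3,3]  new=[-3,3]  old=⊥  +wl: 0
  step 3. node 2  ⊔preds=⊥  new=[1,2]  stable
  step 4. node 3  ⊔preds=[1,2]  new=[0,1]  old=⊥  +wl: 1
  step 5. node 4  ⊔preds=[-3,3]  new=[-4,4]  old=⊥  +wl: 
  step 6. node 5  ⊔preds=[-3,3]  new=[-5,5]  old=[-3,3]  +wl: 4
  step 7. node 0  ⊔preds=[-3,3]  new=[-5,1]  old=⊥  +wl: 
  step 8. node 1  ⊔preds=[-5,5]  new=[-5,5]  old=[-3,3]  +wl: 0,5
  step 9. node 4  ⊔preds=[-5,5]  new=[-5,5]  old=[-4,4]  +wl: 1
  step 10. node 0  ⊔preds=[-5,5]  new=[-5,3]  old=[-5,1]  +wl: 
  step 11. node 5  ⊔preds=[-5,5]  new=[-5,5]  stable
  step 12. node 1  ⊔preds=[-5,5]  new=[-5,5]  stable

Least fixpoint reached:
  node 0: [-5,3]
  node 1: [-5,5]
  node 2: [1,2]
  node 3: [0,1]
  node 4: [-5,5]
  node 5: [-5,5]

yes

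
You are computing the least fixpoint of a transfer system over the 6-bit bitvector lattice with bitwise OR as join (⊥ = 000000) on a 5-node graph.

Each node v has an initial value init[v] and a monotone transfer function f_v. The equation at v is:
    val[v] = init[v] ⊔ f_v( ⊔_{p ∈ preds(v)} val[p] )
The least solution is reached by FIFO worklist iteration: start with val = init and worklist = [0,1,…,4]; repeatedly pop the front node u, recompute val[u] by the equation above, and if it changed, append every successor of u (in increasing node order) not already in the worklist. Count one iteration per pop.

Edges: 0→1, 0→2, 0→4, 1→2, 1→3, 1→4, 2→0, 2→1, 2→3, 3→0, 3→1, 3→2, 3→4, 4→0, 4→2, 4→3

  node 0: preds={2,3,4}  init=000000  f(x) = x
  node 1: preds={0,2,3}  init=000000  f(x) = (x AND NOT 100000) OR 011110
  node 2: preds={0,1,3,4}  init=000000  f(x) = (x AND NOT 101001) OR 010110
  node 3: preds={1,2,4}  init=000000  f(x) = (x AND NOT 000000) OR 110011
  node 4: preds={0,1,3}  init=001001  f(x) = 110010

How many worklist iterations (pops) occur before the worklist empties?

10

Worklist (10 pops):
  #1 pop 0: in=001001 → 001001 (was 000000); enqueue []
  #2 pop 1: in=001001 → 011111 (was 000000); enqueue []
  #3 pop 2: in=011111 → 010110 (was 000000); enqueue [0,1]
  #4 pop 3: in=011111 → 111111 (was 000000); enqueue [2]
  #5 pop 4: in=111111 → 111011 (was 001001); enqueue [3]
  #6 pop 0: in=111111 → 111111 (was 001001); enqueue [4]
  #7 pop 1: in=111111 → 011111 (no change)
  #8 pop 2: in=111111 → 010110 (no change)
  #9 pop 3: in=111111 → 111111 (no change)
  #10 pop 4: in=111111 → 111011 (no change)

Fixpoint:
  val[0] = 111111
  val[1] = 011111
  val[2] = 010110
  val[3] = 111111
  val[4] = 111011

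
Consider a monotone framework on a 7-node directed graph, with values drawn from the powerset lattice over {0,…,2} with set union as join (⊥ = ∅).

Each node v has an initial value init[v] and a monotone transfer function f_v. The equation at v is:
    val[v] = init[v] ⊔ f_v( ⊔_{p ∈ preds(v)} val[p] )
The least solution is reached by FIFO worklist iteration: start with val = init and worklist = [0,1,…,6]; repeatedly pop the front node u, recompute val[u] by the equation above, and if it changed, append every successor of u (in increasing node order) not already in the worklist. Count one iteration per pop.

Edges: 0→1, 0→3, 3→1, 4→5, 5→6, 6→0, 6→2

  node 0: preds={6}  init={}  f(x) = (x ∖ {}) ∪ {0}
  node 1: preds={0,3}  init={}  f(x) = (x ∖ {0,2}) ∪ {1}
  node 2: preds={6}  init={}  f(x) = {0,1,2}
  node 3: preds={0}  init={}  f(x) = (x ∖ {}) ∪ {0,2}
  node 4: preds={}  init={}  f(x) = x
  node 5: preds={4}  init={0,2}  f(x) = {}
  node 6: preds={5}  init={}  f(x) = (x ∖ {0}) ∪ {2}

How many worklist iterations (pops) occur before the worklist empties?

Iteration log — 12 steps:
  step 1. node 0  ⊔preds={}  new={0}  old={}  +wl: 
  step 2. node 1  ⊔preds={0}  new={1}  old={}  +wl: 
  step 3. node 2  ⊔preds={}  new={0,1,2}  old={}  +wl: 
  step 4. node 3  ⊔preds={0}  new={0,2}  old={}  +wl: 1
  step 5. node 4  ⊔preds={}  new={}  stable
  step 6. node 5  ⊔preds={}  new={0,2}  stable
  step 7. node 6  ⊔preds={0,2}  new={2}  old={}  +wl: 0,2
  step 8. node 1  ⊔preds={0,2}  new={1}  stable
  step 9. node 0  ⊔preds={2}  new={0,2}  old={0}  +wl: 1,3
  step 10. node 2  ⊔preds={2}  new={0,1,2}  stable
  step 11. node 1  ⊔preds={0,2}  new={1}  stable
  step 12. node 3  ⊔preds={0,2}  new={0,2}  stable

Least fixpoint reached:
  node 0: {0,2}
  node 1: {1}
  node 2: {0,1,2}
  node 3: {0,2}
  node 4: {}
  node 5: {0,2}
  node 6: {2}

12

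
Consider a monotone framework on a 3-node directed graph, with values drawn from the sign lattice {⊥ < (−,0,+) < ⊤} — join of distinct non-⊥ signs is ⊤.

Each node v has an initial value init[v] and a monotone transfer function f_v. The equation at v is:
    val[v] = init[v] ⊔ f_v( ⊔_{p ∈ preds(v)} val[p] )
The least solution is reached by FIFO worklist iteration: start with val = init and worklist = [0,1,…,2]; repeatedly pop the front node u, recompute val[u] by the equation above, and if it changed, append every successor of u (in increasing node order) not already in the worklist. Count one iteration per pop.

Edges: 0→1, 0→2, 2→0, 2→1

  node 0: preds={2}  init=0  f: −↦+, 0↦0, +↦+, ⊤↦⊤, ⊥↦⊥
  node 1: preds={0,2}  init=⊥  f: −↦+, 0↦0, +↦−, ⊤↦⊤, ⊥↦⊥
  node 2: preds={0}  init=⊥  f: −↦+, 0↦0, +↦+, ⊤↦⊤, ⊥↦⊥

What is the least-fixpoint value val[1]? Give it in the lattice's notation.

Iteration log — 5 steps:
  step 1. node 0  ⊔preds=⊥  new=0  stable
  step 2. node 1  ⊔preds=0  new=0  old=⊥  +wl: 
  step 3. node 2  ⊔preds=0  new=0  old=⊥  +wl: 0,1
  step 4. node 0  ⊔preds=0  new=0  stable
  step 5. node 1  ⊔preds=0  new=0  stable

Least fixpoint reached:
  node 0: 0
  node 1: 0
  node 2: 0

0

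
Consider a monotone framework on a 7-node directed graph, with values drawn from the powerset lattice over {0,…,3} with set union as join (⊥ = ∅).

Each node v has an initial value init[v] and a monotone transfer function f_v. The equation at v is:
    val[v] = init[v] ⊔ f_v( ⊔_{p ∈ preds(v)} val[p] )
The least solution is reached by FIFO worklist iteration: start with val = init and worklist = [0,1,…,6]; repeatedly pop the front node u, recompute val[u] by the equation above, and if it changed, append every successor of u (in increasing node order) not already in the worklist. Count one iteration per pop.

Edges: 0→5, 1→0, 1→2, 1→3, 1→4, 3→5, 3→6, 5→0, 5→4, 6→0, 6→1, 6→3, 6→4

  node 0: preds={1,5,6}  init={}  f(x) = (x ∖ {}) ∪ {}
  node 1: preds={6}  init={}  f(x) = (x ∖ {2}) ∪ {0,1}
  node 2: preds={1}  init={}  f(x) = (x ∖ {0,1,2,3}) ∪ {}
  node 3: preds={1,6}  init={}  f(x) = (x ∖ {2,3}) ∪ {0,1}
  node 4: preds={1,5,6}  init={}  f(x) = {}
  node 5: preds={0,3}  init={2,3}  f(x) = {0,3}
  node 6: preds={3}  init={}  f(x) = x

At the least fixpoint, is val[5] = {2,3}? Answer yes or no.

Iteration log — 12 steps:
  step 1. node 0  ⊔preds={2,3}  new={2,3}  old={}  +wl: 
  step 2. node 1  ⊔preds={}  new={0,1}  old={}  +wl: 0
  step 3. node 2  ⊔preds={0,1}  new={}  stable
  step 4. node 3  ⊔preds={0,1}  new={0,1}  old={}  +wl: 
  step 5. node 4  ⊔preds={0,1,2,3}  new={}  stable
  step 6. node 5  ⊔preds={0,1,2,3}  new={0,2,3}  old={2,3}  +wl: 4
  step 7. node 6  ⊔preds={0,1}  new={0,1}  old={}  +wl: 1,3
  step 8. node 0  ⊔preds={0,1,2,3}  new={0,1,2,3}  old={2,3}  +wl: 5
  step 9. node 4  ⊔preds={0,1,2,3}  new={}  stable
  step 10. node 1  ⊔preds={0,1}  new={0,1}  stable
  step 11. node 3  ⊔preds={0,1}  new={0,1}  stable
  step 12. node 5  ⊔preds={0,1,2,3}  new={0,2,3}  stable

Least fixpoint reached:
  node 0: {0,1,2,3}
  node 1: {0,1}
  node 2: {}
  node 3: {0,1}
  node 4: {}
  node 5: {0,2,3}
  node 6: {0,1}

no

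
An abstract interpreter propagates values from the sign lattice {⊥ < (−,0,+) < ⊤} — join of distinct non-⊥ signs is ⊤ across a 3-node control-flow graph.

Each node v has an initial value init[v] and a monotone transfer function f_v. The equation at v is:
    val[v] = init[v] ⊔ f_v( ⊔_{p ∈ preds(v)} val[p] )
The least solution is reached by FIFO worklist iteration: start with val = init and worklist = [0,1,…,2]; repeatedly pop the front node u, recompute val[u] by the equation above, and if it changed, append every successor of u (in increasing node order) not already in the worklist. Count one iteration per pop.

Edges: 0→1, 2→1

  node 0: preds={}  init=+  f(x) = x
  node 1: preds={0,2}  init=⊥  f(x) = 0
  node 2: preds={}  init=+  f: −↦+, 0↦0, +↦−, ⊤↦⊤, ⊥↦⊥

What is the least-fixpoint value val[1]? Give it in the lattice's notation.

Trace (3 dequeues):
  [1] u=0 | in ⊥ | out + | ==
  [2] u=1 | in + | out 0 | prev ⊥ | push {}
  [3] u=2 | in ⊥ | out + | ==

Converged values:
  [0] +
  [1] 0
  [2] +

0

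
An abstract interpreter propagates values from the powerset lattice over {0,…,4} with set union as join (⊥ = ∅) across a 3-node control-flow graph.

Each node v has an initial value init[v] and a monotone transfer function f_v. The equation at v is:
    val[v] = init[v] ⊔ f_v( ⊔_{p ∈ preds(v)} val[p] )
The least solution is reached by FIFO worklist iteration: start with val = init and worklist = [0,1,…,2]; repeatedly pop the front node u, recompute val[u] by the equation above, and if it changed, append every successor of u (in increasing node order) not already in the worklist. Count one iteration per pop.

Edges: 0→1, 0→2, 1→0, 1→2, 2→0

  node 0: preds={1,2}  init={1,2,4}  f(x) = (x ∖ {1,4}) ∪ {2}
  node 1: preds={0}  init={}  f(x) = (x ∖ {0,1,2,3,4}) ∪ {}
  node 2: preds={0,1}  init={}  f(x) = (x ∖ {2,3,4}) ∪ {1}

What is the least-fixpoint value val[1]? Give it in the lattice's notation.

{}

Worklist (4 pops):
  #1 pop 0: in={} → {1,2,4} (no change)
  #2 pop 1: in={1,2,4} → {} (no change)
  #3 pop 2: in={1,2,4} → {1} (was {}); enqueue [0]
  #4 pop 0: in={1} → {1,2,4} (no change)

Fixpoint:
  val[0] = {1,2,4}
  val[1] = {}
  val[2] = {1}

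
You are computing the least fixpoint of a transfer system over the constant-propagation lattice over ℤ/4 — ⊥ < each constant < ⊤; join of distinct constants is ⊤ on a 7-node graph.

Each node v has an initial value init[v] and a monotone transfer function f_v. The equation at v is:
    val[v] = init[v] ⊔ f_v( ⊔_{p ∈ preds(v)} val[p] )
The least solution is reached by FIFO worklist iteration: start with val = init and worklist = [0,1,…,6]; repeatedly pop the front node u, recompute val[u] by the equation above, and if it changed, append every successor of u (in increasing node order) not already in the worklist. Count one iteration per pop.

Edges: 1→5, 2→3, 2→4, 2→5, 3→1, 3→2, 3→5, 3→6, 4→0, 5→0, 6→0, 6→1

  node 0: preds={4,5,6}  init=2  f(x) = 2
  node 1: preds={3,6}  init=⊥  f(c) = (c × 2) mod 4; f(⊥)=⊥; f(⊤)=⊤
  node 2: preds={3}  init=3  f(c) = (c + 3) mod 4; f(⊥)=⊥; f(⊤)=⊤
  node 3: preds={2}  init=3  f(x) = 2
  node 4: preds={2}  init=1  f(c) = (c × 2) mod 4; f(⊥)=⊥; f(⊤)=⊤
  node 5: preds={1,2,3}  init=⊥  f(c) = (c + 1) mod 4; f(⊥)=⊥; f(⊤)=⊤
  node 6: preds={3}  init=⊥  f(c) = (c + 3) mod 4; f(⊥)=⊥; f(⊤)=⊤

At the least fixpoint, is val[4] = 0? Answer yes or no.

Iteration log — 11 steps:
  step 1. node 0  ⊔preds=1  new=2  stable
  step 2. node 1  ⊔preds=3  new=2  old=⊥  +wl: 
  step 3. node 2  ⊔preds=3  new=⊤  old=3  +wl: 
  step 4. node 3  ⊔preds=⊤  new=⊤  old=3  +wl: 1,2
  step 5. node 4  ⊔preds=⊤  new=⊤  old=1  +wl: 0
  step 6. node 5  ⊔preds=⊤  new=⊤  old=⊥  +wl: 
  step 7. node 6  ⊔preds=⊤  new=⊤  old=⊥  +wl: 
  step 8. node 1  ⊔preds=⊤  new=⊤  old=2  +wl: 5
  step 9. node 2  ⊔preds=⊤  new=⊤  stable
  step 10. node 0  ⊔preds=⊤  new=2  stable
  step 11. node 5  ⊔preds=⊤  new=⊤  stable

Least fixpoint reached:
  node 0: 2
  node 1: ⊤
  node 2: ⊤
  node 3: ⊤
  node 4: ⊤
  node 5: ⊤
  node 6: ⊤

no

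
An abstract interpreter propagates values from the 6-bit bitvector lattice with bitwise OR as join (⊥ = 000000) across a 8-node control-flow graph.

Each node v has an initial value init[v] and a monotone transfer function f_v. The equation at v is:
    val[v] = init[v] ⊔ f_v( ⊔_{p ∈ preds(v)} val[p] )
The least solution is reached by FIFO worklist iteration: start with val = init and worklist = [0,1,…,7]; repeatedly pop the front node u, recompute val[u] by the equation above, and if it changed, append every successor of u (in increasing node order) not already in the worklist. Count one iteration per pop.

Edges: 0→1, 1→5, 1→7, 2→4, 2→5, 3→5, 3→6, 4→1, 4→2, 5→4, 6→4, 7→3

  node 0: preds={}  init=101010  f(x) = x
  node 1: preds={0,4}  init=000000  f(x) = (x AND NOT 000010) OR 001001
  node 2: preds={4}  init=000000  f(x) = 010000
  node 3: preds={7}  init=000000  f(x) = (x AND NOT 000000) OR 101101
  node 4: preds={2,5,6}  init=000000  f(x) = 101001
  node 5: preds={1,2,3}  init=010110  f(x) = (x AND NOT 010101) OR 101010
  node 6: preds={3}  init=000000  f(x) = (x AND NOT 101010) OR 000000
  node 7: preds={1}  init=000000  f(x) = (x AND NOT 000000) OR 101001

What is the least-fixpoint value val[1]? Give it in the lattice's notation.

101001

Worklist (12 pops):
  #1 pop 0: in=000000 → 101010 (no change)
  #2 pop 1: in=101010 → 101001 (was 000000); enqueue []
  #3 pop 2: in=000000 → 010000 (was 000000); enqueue []
  #4 pop 3: in=000000 → 101101 (was 000000); enqueue []
  #5 pop 4: in=010110 → 101001 (was 000000); enqueue [1,2]
  #6 pop 5: in=111101 → 111110 (was 010110); enqueue [4]
  #7 pop 6: in=101101 → 000101 (was 000000); enqueue []
  #8 pop 7: in=101001 → 101001 (was 000000); enqueue [3]
  #9 pop 1: in=101011 → 101001 (no change)
  #10 pop 2: in=101001 → 010000 (no change)
  #11 pop 4: in=111111 → 101001 (no change)
  #12 pop 3: in=101001 → 101101 (no change)

Fixpoint:
  val[0] = 101010
  val[1] = 101001
  val[2] = 010000
  val[3] = 101101
  val[4] = 101001
  val[5] = 111110
  val[6] = 000101
  val[7] = 101001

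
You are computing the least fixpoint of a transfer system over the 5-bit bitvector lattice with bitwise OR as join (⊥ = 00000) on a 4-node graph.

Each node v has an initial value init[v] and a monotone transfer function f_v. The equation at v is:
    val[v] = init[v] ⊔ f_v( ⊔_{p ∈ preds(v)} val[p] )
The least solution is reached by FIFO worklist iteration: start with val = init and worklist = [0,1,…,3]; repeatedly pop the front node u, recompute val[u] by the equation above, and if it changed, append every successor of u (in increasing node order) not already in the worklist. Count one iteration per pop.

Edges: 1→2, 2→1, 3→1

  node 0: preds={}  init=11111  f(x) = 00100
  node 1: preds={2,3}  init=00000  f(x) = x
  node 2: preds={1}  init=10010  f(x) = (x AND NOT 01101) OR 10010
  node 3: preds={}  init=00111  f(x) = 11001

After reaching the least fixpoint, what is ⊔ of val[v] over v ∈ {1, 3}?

11111

Iteration log — 6 steps:
  step 1. node 0  ⊔preds=00000  new=11111  stable
  step 2. node 1  ⊔preds=10111  new=10111  old=00000  +wl: 
  step 3. node 2  ⊔preds=10111  new=10010  stable
  step 4. node 3  ⊔preds=00000  new=11111  old=00111  +wl: 1
  step 5. node 1  ⊔preds=11111  new=11111  old=10111  +wl: 2
  step 6. node 2  ⊔preds=11111  new=10010  stable

Least fixpoint reached:
  node 0: 11111
  node 1: 11111
  node 2: 10010
  node 3: 11111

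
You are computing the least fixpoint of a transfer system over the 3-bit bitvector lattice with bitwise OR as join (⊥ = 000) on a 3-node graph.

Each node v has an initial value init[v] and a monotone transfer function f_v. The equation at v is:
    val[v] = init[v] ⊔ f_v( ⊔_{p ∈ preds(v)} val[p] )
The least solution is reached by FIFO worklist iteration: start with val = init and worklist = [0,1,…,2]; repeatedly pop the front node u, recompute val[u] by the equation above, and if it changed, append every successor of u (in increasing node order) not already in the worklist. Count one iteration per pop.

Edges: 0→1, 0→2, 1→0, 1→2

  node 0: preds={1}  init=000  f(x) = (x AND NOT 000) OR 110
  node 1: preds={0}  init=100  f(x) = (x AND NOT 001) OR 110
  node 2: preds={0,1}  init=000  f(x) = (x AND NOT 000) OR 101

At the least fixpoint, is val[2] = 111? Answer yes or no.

yes

Worklist (4 pops):
  #1 pop 0: in=100 → 110 (was 000); enqueue []
  #2 pop 1: in=110 → 110 (was 100); enqueue [0]
  #3 pop 2: in=110 → 111 (was 000); enqueue []
  #4 pop 0: in=110 → 110 (no change)

Fixpoint:
  val[0] = 110
  val[1] = 110
  val[2] = 111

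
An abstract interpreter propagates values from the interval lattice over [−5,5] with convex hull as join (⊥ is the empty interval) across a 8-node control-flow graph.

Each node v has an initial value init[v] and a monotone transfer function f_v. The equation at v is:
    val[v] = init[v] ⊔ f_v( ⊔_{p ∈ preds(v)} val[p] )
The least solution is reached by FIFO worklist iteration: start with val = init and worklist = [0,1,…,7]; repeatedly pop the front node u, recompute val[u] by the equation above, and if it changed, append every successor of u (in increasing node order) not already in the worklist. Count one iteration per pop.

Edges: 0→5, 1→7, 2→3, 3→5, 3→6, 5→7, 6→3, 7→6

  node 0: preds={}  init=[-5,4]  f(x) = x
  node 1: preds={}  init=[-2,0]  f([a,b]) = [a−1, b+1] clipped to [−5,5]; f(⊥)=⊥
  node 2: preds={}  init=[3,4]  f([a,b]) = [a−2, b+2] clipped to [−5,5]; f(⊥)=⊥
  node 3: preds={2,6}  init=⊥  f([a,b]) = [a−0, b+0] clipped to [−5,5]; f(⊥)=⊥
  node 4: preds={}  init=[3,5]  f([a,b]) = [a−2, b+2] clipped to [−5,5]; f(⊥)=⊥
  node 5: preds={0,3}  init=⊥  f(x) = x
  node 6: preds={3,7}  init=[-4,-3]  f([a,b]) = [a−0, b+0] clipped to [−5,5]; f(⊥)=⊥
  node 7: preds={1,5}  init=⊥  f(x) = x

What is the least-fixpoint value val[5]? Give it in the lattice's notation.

[-5,4]

Trace (13 dequeues):
  [1] u=0 | in ⊥ | out [-5,4] | ==
  [2] u=1 | in ⊥ | out [-2,0] | ==
  [3] u=2 | in ⊥ | out [3,4] | ==
  [4] u=3 | in [-4,4] | out [-4,4] | prev ⊥ | push {}
  [5] u=4 | in ⊥ | out [3,5] | ==
  [6] u=5 | in [-5,4] | out [-5,4] | prev ⊥ | push {}
  [7] u=6 | in [-4,4] | out [-4,4] | prev [-4,-3] | push {3}
  [8] u=7 | in [-5,4] | out [-5,4] | prev ⊥ | push {6}
  [9] u=3 | in [-4,4] | out [-4,4] | ==
  [10] u=6 | in [-5,4] | out [-5,4] | prev [-4,4] | push {3}
  [11] u=3 | in [-5,4] | out [-5,4] | prev [-4,4] | push {5,6}
  [12] u=5 | in [-5,4] | out [-5,4] | ==
  [13] u=6 | in [-5,4] | out [-5,4] | ==

Converged values:
  [0] [-5,4]
  [1] [-2,0]
  [2] [3,4]
  [3] [-5,4]
  [4] [3,5]
  [5] [-5,4]
  [6] [-5,4]
  [7] [-5,4]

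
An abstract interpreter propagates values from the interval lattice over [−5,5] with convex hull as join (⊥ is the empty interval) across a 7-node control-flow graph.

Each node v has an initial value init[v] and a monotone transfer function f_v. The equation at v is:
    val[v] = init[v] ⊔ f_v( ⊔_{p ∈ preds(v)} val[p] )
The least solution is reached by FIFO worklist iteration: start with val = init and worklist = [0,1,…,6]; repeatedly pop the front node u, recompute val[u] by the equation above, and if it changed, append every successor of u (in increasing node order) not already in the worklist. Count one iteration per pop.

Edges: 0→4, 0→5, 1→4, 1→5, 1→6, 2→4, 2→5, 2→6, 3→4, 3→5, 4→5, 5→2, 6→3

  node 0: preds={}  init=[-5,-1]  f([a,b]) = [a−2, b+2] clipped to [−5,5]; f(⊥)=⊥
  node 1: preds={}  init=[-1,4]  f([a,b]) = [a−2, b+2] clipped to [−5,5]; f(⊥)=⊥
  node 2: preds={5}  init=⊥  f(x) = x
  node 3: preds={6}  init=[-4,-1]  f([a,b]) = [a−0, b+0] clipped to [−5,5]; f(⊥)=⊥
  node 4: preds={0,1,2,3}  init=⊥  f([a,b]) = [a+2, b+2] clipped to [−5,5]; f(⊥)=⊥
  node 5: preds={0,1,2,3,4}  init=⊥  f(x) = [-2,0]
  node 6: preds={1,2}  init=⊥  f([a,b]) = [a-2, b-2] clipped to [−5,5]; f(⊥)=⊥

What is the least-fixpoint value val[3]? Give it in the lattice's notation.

Iteration log — 13 steps:
  step 1. node 0  ⊔preds=⊥  new=[-5,-1]  stable
  step 2. node 1  ⊔preds=⊥  new=[-1,4]  stable
  step 3. node 2  ⊔preds=⊥  new=⊥  stable
  step 4. node 3  ⊔preds=⊥  new=[-4,-1]  stable
  step 5. node 4  ⊔preds=[-5,4]  new=[-3,5]  old=⊥  +wl: 
  step 6. node 5  ⊔preds=[-5,5]  new=[-2,0]  old=⊥  +wl: 2
  step 7. node 6  ⊔preds=[-1,4]  new=[-3,2]  old=⊥  +wl: 3
  step 8. node 2  ⊔preds=[-2,0]  new=[-2,0]  old=⊥  +wl: 4,5,6
  step 9. node 3  ⊔preds=[-3,2]  new=[-4,2]  old=[-4,-1]  +wl: 
  step 10. node 4  ⊔preds=[-5,4]  new=[-3,5]  stable
  step 11. node 5  ⊔preds=[-5,5]  new=[-2,0]  stable
  step 12. node 6  ⊔preds=[-2,4]  new=[-4,2]  old=[-3,2]  +wl: 3
  step 13. node 3  ⊔preds=[-4,2]  new=[-4,2]  stable

Least fixpoint reached:
  node 0: [-5,-1]
  node 1: [-1,4]
  node 2: [-2,0]
  node 3: [-4,2]
  node 4: [-3,5]
  node 5: [-2,0]
  node 6: [-4,2]

[-4,2]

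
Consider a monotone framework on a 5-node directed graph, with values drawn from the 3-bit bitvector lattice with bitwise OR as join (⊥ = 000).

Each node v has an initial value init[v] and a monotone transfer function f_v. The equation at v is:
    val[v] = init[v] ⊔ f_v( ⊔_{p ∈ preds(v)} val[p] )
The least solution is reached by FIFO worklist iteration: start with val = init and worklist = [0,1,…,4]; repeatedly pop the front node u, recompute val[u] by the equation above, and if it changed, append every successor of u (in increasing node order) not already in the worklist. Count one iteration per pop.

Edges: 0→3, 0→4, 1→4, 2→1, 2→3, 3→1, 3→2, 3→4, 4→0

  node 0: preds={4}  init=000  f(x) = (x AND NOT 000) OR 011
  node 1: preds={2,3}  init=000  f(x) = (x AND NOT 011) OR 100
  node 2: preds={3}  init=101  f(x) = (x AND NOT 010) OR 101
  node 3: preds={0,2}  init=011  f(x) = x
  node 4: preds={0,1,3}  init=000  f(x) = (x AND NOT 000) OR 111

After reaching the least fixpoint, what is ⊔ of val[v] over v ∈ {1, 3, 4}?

111

Worklist (10 pops):
  #1 pop 0: in=000 → 011 (was 000); enqueue []
  #2 pop 1: in=111 → 100 (was 000); enqueue []
  #3 pop 2: in=011 → 101 (no change)
  #4 pop 3: in=111 → 111 (was 011); enqueue [1,2]
  #5 pop 4: in=111 → 111 (was 000); enqueue [0]
  #6 pop 1: in=111 → 100 (no change)
  #7 pop 2: in=111 → 101 (no change)
  #8 pop 0: in=111 → 111 (was 011); enqueue [3,4]
  #9 pop 3: in=111 → 111 (no change)
  #10 pop 4: in=111 → 111 (no change)

Fixpoint:
  val[0] = 111
  val[1] = 100
  val[2] = 101
  val[3] = 111
  val[4] = 111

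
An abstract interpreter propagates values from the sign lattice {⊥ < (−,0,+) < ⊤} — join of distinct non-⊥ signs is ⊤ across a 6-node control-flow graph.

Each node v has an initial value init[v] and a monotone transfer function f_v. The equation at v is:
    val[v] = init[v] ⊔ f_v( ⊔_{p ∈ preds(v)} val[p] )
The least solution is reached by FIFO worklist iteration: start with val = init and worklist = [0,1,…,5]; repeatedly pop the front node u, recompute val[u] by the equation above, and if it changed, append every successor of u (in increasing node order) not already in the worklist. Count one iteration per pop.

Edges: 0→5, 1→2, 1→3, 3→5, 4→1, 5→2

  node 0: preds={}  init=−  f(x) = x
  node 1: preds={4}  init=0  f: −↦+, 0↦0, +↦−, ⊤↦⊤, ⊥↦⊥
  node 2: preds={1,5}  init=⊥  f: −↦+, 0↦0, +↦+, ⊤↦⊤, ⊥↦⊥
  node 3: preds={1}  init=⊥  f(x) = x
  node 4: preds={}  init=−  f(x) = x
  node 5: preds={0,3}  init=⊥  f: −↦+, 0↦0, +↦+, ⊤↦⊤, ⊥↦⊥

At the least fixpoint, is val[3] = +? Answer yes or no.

Iteration log — 7 steps:
  step 1. node 0  ⊔preds=⊥  new=−  stable
  step 2. node 1  ⊔preds=−  new=⊤  old=0  +wl: 
  step 3. node 2  ⊔preds=⊤  new=⊤  old=⊥  +wl: 
  step 4. node 3  ⊔preds=⊤  new=⊤  old=⊥  +wl: 
  step 5. node 4  ⊔preds=⊥  new=−  stable
  step 6. node 5  ⊔preds=⊤  new=⊤  old=⊥  +wl: 2
  step 7. node 2  ⊔preds=⊤  new=⊤  stable

Least fixpoint reached:
  node 0: −
  node 1: ⊤
  node 2: ⊤
  node 3: ⊤
  node 4: −
  node 5: ⊤

no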